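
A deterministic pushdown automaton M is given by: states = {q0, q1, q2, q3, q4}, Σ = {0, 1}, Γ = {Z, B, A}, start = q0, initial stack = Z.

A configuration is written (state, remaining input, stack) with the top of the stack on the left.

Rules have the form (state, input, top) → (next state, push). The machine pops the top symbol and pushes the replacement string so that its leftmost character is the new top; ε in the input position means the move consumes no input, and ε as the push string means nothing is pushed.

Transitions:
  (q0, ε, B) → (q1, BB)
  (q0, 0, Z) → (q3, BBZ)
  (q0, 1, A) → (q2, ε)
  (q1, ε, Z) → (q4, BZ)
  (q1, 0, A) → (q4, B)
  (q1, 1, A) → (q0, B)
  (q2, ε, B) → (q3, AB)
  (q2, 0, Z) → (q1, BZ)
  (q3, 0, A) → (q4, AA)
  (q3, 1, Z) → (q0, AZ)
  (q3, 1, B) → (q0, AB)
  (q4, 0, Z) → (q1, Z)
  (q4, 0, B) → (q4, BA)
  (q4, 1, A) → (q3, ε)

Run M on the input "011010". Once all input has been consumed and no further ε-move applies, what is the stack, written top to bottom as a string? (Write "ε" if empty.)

(q0, 011010, Z) ⊢ (q3, 11010, BBZ) ⊢ (q0, 1010, ABBZ) ⊢ (q2, 010, BBZ) ⊢ (q3, 010, ABBZ) ⊢ (q4, 10, AABBZ) ⊢ (q3, 0, ABBZ) ⊢ (q4, ε, AABBZ)
All input consumed in state q4 with stack AABBZ.

AABBZ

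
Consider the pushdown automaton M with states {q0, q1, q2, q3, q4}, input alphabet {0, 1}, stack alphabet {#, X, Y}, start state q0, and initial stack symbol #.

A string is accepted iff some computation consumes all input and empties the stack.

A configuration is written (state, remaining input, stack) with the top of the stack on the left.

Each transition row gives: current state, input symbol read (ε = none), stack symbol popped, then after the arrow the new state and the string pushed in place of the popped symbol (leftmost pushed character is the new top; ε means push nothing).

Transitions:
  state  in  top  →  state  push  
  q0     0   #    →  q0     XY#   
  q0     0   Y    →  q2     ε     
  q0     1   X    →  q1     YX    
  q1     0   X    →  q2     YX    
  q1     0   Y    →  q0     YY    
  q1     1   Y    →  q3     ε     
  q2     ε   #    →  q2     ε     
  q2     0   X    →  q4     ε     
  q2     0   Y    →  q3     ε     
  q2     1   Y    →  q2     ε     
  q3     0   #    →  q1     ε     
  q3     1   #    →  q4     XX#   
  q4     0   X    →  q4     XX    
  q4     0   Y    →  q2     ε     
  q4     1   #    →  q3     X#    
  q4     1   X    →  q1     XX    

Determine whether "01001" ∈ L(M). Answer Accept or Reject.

Reject

No computation consumes all input and empties the stack.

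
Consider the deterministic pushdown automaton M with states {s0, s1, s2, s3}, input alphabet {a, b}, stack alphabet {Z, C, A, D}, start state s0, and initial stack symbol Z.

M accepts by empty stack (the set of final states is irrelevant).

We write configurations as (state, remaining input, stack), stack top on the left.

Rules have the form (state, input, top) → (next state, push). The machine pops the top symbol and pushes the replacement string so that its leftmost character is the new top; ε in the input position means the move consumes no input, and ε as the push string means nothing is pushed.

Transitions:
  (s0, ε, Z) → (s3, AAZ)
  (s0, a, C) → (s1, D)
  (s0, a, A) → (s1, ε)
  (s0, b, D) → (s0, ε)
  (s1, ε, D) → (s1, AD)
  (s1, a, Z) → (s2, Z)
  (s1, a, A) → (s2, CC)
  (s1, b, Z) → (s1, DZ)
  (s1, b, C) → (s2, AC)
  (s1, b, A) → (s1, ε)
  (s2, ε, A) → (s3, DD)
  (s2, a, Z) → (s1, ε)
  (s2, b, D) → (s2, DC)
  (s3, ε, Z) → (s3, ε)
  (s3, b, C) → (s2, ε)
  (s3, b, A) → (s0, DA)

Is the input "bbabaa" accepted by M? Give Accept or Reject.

Accept

(s0, bbabaa, Z)
  ε-move, top Z: go to s3, push AAZ → (s3, bbabaa, AAZ)
  read b, top A: go to s0, push DA → (s0, babaa, DAAZ)
  read b, top D: go to s0, push ε → (s0, abaa, AAZ)
  read a, top A: go to s1, push ε → (s1, baa, AZ)
  read b, top A: go to s1, push ε → (s1, aa, Z)
  read a, top Z: go to s2, push Z → (s2, a, Z)
  read a, top Z: go to s1, push ε → (s1, ε, ε)
All input consumed and the stack is empty.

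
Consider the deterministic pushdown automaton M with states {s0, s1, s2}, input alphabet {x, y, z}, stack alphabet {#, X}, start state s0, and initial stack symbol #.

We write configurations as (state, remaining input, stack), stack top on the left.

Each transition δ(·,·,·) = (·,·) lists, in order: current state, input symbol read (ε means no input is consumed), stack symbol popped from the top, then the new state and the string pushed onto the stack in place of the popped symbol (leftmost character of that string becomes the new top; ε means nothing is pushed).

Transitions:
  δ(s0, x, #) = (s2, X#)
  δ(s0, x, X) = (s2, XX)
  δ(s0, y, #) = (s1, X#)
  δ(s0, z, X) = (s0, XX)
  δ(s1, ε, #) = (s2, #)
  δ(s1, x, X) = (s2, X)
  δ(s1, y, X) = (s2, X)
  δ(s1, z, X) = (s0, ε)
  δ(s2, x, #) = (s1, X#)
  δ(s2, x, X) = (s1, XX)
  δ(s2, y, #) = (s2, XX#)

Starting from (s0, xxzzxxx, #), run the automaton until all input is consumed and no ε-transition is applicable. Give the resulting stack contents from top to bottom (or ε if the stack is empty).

(s0, xxzzxxx, #)
  read x, top #: go to s2, push X# → (s2, xzzxxx, X#)
  read x, top X: go to s1, push XX → (s1, zzxxx, XX#)
  read z, top X: go to s0, push ε → (s0, zxxx, X#)
  read z, top X: go to s0, push XX → (s0, xxx, XX#)
  read x, top X: go to s2, push XX → (s2, xx, XXX#)
  read x, top X: go to s1, push XX → (s1, x, XXXX#)
  read x, top X: go to s2, push X → (s2, ε, XXXX#)
All input consumed in state s2 with stack XXXX#.

XXXX#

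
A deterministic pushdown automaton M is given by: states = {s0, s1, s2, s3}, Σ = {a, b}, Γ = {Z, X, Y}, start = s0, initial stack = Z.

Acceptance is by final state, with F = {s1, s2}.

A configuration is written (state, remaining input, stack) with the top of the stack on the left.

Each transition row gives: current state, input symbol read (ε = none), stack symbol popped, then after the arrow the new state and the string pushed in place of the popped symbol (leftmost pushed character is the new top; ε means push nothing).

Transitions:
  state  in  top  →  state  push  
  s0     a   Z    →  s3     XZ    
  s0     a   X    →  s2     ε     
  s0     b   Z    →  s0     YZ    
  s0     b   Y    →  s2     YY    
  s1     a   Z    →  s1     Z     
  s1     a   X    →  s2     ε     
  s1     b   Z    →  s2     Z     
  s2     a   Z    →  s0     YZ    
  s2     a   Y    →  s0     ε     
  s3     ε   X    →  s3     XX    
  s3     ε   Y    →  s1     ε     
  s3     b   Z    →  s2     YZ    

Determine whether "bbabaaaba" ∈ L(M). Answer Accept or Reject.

Reject

(s0, bbabaaaba, Z)
  read b, top Z: go to s0, push YZ → (s0, babaaaba, YZ)
  read b, top Y: go to s2, push YY → (s2, abaaaba, YYZ)
  read a, top Y: go to s0, push ε → (s0, baaaba, YZ)
  read b, top Y: go to s2, push YY → (s2, aaaba, YYZ)
  read a, top Y: go to s0, push ε → (s0, aaba, YZ)
No transition applies at (s0, aaba, YZ); input not fully consumed.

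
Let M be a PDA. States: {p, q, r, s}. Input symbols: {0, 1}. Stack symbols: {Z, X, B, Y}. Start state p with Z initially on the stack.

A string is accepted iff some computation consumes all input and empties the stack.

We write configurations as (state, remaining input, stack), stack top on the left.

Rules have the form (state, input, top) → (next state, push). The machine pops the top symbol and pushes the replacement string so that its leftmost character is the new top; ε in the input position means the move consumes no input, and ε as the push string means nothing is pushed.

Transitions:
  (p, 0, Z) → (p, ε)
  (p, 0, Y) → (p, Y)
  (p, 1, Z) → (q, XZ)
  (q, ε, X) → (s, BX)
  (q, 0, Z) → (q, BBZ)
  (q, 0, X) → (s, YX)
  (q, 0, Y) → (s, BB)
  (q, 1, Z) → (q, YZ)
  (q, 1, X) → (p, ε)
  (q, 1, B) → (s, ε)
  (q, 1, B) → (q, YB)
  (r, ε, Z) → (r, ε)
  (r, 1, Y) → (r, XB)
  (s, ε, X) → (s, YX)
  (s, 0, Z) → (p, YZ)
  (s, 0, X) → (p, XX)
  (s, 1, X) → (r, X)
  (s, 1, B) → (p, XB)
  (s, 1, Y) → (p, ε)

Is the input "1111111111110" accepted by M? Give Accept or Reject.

Accept

One accepting computation: (p, 1111111111110, Z) ⊢ (q, 111111111110, XZ) ⊢ (p, 11111111110, Z) ⊢ (q, 1111111110, XZ) ⊢ (p, 111111110, Z) ⊢ (q, 11111110, XZ) ⊢ (p, 1111110, Z) ⊢ (q, 111110, XZ) ⊢ (p, 11110, Z) ⊢ (q, 1110, XZ) ⊢ (p, 110, Z) ⊢ (q, 10, XZ) ⊢ (p, 0, Z) ⊢ (p, ε, ε)
All input consumed and the stack is empty.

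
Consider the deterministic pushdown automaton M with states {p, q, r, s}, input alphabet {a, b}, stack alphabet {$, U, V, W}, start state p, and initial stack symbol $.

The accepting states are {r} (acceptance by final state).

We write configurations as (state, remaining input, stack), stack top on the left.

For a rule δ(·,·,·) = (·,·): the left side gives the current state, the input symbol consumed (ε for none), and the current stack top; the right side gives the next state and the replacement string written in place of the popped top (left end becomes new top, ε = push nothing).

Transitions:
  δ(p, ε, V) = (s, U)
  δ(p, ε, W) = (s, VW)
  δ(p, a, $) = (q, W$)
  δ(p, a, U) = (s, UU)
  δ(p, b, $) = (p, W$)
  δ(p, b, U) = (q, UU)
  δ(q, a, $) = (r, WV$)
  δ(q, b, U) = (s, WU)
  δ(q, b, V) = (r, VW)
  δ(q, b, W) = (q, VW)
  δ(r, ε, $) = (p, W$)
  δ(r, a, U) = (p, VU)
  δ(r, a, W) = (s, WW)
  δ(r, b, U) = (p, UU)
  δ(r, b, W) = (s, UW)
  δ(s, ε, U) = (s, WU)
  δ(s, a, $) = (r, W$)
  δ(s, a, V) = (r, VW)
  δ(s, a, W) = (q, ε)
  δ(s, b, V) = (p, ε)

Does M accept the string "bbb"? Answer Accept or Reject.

(p, bbb, $)
  read b, top $: go to p, push W$ → (p, bb, W$)
  ε-move, top W: go to s, push VW → (s, bb, VW$)
  read b, top V: go to p, push ε → (p, b, W$)
  ε-move, top W: go to s, push VW → (s, b, VW$)
  read b, top V: go to p, push ε → (p, ε, W$)
  ε-move, top W: go to s, push VW → (s, ε, VW$)
All input consumed; state s ∉ F and no further ε-move applies.

Reject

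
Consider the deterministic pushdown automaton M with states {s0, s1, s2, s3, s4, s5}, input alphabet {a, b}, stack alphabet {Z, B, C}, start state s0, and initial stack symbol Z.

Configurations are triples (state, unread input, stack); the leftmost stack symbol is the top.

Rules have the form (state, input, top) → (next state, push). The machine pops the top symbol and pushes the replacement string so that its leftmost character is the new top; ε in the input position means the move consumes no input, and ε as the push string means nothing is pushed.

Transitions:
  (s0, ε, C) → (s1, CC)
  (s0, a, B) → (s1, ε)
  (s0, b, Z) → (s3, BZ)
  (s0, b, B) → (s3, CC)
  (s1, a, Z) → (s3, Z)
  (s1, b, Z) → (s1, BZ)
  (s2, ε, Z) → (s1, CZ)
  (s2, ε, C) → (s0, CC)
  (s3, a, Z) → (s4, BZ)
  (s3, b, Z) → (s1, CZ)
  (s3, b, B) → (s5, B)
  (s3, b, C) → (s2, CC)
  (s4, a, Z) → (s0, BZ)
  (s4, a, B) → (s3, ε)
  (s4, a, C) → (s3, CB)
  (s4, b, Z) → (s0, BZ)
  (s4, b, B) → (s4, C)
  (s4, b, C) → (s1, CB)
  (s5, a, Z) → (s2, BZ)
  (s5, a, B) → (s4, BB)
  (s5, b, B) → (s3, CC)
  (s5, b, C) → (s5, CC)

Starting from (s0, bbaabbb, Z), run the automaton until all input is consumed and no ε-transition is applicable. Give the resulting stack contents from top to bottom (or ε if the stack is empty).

CCCCCZ

(s0, bbaabbb, Z) ⊢ (s3, baabbb, BZ) ⊢ (s5, aabbb, BZ) ⊢ (s4, abbb, BBZ) ⊢ (s3, bbb, BZ) ⊢ (s5, bb, BZ) ⊢ (s3, b, CCZ) ⊢ (s2, ε, CCCZ) ⊢ (s0, ε, CCCCZ) ⊢ (s1, ε, CCCCCZ)
All input consumed in state s1 with stack CCCCCZ.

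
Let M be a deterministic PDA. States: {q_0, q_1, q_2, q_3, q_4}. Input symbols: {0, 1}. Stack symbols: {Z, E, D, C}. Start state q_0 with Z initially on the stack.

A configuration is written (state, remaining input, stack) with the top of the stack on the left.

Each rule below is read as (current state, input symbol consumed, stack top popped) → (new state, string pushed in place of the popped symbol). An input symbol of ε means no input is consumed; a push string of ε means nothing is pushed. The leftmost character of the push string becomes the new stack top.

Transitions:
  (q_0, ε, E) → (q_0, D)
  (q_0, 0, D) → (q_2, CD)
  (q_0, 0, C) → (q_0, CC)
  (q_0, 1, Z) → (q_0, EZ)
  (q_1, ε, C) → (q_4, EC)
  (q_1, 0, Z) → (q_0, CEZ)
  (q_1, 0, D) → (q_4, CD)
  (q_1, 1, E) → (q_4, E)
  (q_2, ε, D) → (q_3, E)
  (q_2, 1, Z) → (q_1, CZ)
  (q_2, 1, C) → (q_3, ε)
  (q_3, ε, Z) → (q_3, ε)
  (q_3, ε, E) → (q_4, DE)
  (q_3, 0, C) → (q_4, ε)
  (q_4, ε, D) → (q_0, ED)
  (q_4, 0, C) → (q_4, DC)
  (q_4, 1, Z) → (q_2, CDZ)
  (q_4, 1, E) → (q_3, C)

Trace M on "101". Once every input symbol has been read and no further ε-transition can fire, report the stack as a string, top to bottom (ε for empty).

DZ

(q_0, 101, Z)
  read 1, top Z: go to q_0, push EZ → (q_0, 01, EZ)
  ε-move, top E: go to q_0, push D → (q_0, 01, DZ)
  read 0, top D: go to q_2, push CD → (q_2, 1, CDZ)
  read 1, top C: go to q_3, push ε → (q_3, ε, DZ)
All input consumed in state q_3 with stack DZ.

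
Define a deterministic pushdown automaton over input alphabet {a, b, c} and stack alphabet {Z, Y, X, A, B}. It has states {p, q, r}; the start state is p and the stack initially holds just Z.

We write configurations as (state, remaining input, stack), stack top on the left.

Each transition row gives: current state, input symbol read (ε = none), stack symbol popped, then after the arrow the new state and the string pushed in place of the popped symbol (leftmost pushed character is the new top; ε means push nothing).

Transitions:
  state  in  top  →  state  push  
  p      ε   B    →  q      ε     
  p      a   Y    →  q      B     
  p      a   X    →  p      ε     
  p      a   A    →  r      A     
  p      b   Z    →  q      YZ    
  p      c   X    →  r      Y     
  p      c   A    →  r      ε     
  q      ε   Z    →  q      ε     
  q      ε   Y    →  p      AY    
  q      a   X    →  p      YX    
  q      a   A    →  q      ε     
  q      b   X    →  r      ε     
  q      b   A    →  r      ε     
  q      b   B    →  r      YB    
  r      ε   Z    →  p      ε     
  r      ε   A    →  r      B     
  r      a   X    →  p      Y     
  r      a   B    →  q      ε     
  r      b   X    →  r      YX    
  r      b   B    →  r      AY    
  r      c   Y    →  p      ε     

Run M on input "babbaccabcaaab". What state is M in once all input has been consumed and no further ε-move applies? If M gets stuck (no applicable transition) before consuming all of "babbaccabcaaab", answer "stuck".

r

(p, babbaccabcaaab, Z)
  read b, top Z: go to q, push YZ → (q, abbaccabcaaab, YZ)
  ε-move, top Y: go to p, push AY → (p, abbaccabcaaab, AYZ)
  read a, top A: go to r, push A → (r, bbaccabcaaab, AYZ)
  ε-move, top A: go to r, push B → (r, bbaccabcaaab, BYZ)
  read b, top B: go to r, push AY → (r, baccabcaaab, AYYZ)
  ε-move, top A: go to r, push B → (r, baccabcaaab, BYYZ)
  read b, top B: go to r, push AY → (r, accabcaaab, AYYYZ)
  ε-move, top A: go to r, push B → (r, accabcaaab, BYYYZ)
  read a, top B: go to q, push ε → (q, ccabcaaab, YYYZ)
  ε-move, top Y: go to p, push AY → (p, ccabcaaab, AYYYZ)
  read c, top A: go to r, push ε → (r, cabcaaab, YYYZ)
  read c, top Y: go to p, push ε → (p, abcaaab, YYZ)
  read a, top Y: go to q, push B → (q, bcaaab, BYZ)
  read b, top B: go to r, push YB → (r, caaab, YBYZ)
  read c, top Y: go to p, push ε → (p, aaab, BYZ)
  ε-move, top B: go to q, push ε → (q, aaab, YZ)
  ε-move, top Y: go to p, push AY → (p, aaab, AYZ)
  read a, top A: go to r, push A → (r, aab, AYZ)
  ε-move, top A: go to r, push B → (r, aab, BYZ)
  read a, top B: go to q, push ε → (q, ab, YZ)
  ε-move, top Y: go to p, push AY → (p, ab, AYZ)
  read a, top A: go to r, push A → (r, b, AYZ)
  ε-move, top A: go to r, push B → (r, b, BYZ)
  read b, top B: go to r, push AY → (r, ε, AYYZ)
  ε-move, top A: go to r, push B → (r, ε, BYYZ)
All input consumed; M is in state r.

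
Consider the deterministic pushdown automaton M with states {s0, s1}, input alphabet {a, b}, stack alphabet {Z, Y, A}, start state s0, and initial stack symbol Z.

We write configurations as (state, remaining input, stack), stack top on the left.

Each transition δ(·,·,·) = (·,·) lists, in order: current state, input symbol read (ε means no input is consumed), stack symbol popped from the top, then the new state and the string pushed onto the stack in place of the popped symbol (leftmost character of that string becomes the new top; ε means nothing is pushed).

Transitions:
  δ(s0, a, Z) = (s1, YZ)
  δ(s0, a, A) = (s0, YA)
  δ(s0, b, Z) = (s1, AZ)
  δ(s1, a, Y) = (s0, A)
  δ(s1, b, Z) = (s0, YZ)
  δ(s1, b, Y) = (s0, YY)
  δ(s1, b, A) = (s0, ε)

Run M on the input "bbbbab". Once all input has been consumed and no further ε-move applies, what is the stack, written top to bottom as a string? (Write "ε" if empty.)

(s0, bbbbab, Z) ⊢ (s1, bbbab, AZ) ⊢ (s0, bbab, Z) ⊢ (s1, bab, AZ) ⊢ (s0, ab, Z) ⊢ (s1, b, YZ) ⊢ (s0, ε, YYZ)
All input consumed in state s0 with stack YYZ.

YYZ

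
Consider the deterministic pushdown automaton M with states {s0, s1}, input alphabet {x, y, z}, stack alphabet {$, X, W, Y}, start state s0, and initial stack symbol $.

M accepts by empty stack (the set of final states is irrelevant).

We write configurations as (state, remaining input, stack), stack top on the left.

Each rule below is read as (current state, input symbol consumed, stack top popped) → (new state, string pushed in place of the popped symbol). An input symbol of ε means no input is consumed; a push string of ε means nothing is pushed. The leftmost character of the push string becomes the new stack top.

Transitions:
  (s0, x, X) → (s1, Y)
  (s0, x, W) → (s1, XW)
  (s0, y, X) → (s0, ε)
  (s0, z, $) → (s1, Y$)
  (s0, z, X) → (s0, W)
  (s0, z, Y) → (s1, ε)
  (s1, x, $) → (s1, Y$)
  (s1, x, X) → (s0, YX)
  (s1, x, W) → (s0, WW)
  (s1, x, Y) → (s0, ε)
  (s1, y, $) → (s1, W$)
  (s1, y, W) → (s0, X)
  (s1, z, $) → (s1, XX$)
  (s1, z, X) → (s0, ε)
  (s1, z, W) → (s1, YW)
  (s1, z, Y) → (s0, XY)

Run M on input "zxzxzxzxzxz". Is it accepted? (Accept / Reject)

(s0, zxzxzxzxzxz, $)
  read z, top $: go to s1, push Y$ → (s1, xzxzxzxzxz, Y$)
  read x, top Y: go to s0, push ε → (s0, zxzxzxzxz, $)
  read z, top $: go to s1, push Y$ → (s1, xzxzxzxz, Y$)
  read x, top Y: go to s0, push ε → (s0, zxzxzxz, $)
  read z, top $: go to s1, push Y$ → (s1, xzxzxz, Y$)
  read x, top Y: go to s0, push ε → (s0, zxzxz, $)
  read z, top $: go to s1, push Y$ → (s1, xzxz, Y$)
  read x, top Y: go to s0, push ε → (s0, zxz, $)
  read z, top $: go to s1, push Y$ → (s1, xz, Y$)
  read x, top Y: go to s0, push ε → (s0, z, $)
  read z, top $: go to s1, push Y$ → (s1, ε, Y$)
All input consumed; stack is Y$, not empty, and no further ε-move applies.

Reject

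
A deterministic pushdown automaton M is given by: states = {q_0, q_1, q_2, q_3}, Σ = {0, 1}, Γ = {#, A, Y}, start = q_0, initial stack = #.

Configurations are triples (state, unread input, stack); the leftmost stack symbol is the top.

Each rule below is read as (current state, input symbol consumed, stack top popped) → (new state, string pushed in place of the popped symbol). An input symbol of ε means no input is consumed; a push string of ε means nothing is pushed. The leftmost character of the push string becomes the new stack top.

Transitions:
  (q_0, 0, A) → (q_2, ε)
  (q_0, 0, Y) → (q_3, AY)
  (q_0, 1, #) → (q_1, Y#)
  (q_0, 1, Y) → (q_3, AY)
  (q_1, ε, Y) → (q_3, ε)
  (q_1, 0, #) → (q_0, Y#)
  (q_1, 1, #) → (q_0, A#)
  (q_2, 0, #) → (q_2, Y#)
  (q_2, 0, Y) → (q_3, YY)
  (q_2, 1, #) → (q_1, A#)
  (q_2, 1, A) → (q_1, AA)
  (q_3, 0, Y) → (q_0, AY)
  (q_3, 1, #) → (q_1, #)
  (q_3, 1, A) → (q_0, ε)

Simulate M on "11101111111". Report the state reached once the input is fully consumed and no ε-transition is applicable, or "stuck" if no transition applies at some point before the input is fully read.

(q_0, 11101111111, #)
  read 1, top #: go to q_1, push Y# → (q_1, 1101111111, Y#)
  ε-move, top Y: go to q_3, push ε → (q_3, 1101111111, #)
  read 1, top #: go to q_1, push # → (q_1, 101111111, #)
  read 1, top #: go to q_0, push A# → (q_0, 01111111, A#)
  read 0, top A: go to q_2, push ε → (q_2, 1111111, #)
  read 1, top #: go to q_1, push A# → (q_1, 111111, A#)
No transition for (q_1, 1, top A); M blocks with input 111111 remaining.

stuck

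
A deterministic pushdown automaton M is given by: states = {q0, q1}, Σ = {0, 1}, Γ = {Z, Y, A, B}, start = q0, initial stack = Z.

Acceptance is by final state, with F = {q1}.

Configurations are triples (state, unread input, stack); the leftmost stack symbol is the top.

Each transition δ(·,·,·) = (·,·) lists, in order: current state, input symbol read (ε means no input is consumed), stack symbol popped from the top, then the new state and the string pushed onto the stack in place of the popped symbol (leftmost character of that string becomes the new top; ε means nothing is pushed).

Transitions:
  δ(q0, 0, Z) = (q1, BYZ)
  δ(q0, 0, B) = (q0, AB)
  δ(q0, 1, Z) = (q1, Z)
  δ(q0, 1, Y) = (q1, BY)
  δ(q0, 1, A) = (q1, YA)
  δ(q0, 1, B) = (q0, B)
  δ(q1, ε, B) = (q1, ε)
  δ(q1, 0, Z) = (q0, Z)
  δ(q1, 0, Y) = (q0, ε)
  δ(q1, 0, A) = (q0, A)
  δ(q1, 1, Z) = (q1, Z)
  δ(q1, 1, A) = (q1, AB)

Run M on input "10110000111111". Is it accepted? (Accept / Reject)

(q0, 10110000111111, Z) ⊢ (q1, 0110000111111, Z) ⊢ (q0, 110000111111, Z) ⊢ (q1, 10000111111, Z) ⊢ (q1, 0000111111, Z) ⊢ (q0, 000111111, Z) ⊢ (q1, 00111111, BYZ) ⊢ (q1, 00111111, YZ) ⊢ (q0, 0111111, Z) ⊢ (q1, 111111, BYZ) ⊢ (q1, 111111, YZ)
No transition applies at (q1, 111111, YZ); input not fully consumed.

Reject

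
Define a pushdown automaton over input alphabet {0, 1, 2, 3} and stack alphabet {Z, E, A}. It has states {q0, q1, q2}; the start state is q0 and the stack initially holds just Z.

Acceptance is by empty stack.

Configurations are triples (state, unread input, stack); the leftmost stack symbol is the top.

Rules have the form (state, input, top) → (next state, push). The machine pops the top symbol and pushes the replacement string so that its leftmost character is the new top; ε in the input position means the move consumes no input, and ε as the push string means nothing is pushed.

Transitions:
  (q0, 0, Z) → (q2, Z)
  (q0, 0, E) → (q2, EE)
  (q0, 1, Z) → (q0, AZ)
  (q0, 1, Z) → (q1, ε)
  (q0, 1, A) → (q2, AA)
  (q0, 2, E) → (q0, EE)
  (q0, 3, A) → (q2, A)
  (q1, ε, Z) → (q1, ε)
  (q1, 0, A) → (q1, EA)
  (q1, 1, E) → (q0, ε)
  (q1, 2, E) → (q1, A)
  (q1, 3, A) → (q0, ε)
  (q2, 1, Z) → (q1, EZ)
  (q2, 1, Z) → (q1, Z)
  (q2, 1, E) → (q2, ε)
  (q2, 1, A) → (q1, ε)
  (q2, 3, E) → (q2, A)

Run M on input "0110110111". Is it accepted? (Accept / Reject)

Accept

One accepting computation: (q0, 0110110111, Z) ⊢ (q2, 110110111, Z) ⊢ (q1, 10110111, EZ) ⊢ (q0, 0110111, Z) ⊢ (q2, 110111, Z) ⊢ (q1, 10111, EZ) ⊢ (q0, 0111, Z) ⊢ (q2, 111, Z) ⊢ (q1, 11, EZ) ⊢ (q0, 1, Z) ⊢ (q1, ε, ε)
All input consumed and the stack is empty.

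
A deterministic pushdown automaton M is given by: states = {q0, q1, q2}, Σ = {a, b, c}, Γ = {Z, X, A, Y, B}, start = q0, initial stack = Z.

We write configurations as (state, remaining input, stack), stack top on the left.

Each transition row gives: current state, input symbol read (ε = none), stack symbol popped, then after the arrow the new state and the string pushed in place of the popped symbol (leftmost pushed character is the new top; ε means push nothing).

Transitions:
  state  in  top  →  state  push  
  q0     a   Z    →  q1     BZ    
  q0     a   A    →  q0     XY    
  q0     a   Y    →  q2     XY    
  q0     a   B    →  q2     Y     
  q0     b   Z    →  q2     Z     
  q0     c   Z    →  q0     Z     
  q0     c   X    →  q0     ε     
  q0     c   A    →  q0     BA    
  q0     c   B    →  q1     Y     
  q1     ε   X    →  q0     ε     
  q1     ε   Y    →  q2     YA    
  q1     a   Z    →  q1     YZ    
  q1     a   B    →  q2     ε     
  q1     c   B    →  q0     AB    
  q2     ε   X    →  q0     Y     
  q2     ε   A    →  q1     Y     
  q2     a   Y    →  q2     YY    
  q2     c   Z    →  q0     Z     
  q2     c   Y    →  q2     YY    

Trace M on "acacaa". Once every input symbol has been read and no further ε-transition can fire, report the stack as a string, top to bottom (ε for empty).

(q0, acacaa, Z)
  read a, top Z: go to q1, push BZ → (q1, cacaa, BZ)
  read c, top B: go to q0, push AB → (q0, acaa, ABZ)
  read a, top A: go to q0, push XY → (q0, caa, XYBZ)
  read c, top X: go to q0, push ε → (q0, aa, YBZ)
  read a, top Y: go to q2, push XY → (q2, a, XYBZ)
  ε-move, top X: go to q0, push Y → (q0, a, YYBZ)
  read a, top Y: go to q2, push XY → (q2, ε, XYYBZ)
  ε-move, top X: go to q0, push Y → (q0, ε, YYYBZ)
All input consumed in state q0 with stack YYYBZ.

YYYBZ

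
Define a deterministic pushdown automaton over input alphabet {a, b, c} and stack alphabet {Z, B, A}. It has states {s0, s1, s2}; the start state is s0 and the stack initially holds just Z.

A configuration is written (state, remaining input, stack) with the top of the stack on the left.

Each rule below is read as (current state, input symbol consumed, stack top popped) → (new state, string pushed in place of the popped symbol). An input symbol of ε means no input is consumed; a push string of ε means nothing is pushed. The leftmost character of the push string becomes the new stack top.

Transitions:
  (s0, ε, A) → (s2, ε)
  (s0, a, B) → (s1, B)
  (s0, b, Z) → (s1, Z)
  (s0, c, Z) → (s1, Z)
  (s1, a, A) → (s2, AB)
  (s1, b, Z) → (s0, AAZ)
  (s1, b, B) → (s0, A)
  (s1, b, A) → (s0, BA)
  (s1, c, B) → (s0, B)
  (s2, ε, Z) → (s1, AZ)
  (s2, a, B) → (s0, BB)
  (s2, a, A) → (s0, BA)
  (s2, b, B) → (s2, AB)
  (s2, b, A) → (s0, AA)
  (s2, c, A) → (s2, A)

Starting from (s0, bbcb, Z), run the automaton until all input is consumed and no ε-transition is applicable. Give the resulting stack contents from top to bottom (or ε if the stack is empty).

AZ

(s0, bbcb, Z)
  read b, top Z: go to s1, push Z → (s1, bcb, Z)
  read b, top Z: go to s0, push AAZ → (s0, cb, AAZ)
  ε-move, top A: go to s2, push ε → (s2, cb, AZ)
  read c, top A: go to s2, push A → (s2, b, AZ)
  read b, top A: go to s0, push AA → (s0, ε, AAZ)
  ε-move, top A: go to s2, push ε → (s2, ε, AZ)
All input consumed in state s2 with stack AZ.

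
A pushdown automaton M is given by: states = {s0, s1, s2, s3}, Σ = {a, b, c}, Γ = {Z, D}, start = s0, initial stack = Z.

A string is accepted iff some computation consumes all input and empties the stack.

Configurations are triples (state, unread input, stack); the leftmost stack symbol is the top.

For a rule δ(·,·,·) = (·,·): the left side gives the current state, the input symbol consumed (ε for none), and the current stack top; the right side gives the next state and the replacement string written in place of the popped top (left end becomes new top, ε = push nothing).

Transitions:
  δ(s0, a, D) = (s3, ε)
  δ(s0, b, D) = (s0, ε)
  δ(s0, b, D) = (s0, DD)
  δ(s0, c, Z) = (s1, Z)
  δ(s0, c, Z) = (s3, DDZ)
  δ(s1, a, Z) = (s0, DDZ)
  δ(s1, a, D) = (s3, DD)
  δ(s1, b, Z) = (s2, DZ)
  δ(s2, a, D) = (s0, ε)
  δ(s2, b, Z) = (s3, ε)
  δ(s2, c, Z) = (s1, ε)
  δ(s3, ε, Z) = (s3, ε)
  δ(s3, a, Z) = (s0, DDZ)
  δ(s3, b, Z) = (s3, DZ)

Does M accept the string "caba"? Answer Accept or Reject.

Accept

One accepting computation: (s0, caba, Z) ⊢ (s1, aba, Z) ⊢ (s0, ba, DDZ) ⊢ (s0, a, DZ) ⊢ (s3, ε, Z) ⊢ (s3, ε, ε)
All input consumed and the stack is empty.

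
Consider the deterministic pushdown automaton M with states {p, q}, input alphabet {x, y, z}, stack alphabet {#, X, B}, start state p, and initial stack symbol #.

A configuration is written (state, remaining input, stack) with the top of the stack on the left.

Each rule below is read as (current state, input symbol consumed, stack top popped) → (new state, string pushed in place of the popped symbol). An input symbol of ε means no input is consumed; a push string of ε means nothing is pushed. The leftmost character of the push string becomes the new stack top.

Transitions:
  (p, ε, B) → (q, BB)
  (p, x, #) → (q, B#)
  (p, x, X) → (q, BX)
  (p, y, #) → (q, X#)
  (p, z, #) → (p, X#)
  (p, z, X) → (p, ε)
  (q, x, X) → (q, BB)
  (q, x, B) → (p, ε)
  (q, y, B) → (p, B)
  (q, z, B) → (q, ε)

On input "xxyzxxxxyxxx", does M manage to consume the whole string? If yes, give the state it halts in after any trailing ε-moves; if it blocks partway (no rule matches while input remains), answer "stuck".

(p, xxyzxxxxyxxx, #)
  read x, top #: go to q, push B# → (q, xyzxxxxyxxx, B#)
  read x, top B: go to p, push ε → (p, yzxxxxyxxx, #)
  read y, top #: go to q, push X# → (q, zxxxxyxxx, X#)
No transition for (q, z, top X); M blocks with input zxxxxyxxx remaining.

stuck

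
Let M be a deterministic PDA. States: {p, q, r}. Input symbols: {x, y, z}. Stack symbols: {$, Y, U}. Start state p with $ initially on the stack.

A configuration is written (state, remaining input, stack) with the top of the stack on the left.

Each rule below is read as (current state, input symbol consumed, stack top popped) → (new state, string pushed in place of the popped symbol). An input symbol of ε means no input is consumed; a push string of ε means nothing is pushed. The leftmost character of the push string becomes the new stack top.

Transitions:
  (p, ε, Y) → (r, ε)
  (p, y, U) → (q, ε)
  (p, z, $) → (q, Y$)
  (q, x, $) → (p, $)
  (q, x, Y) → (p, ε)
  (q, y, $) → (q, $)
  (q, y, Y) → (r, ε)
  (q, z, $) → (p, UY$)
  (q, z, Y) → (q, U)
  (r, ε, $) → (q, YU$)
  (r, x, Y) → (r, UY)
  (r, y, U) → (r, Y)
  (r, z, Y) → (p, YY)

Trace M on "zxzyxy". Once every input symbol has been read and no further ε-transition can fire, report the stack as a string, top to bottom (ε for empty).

(p, zxzyxy, $)
  read z, top $: go to q, push Y$ → (q, xzyxy, Y$)
  read x, top Y: go to p, push ε → (p, zyxy, $)
  read z, top $: go to q, push Y$ → (q, yxy, Y$)
  read y, top Y: go to r, push ε → (r, xy, $)
  ε-move, top $: go to q, push YU$ → (q, xy, YU$)
  read x, top Y: go to p, push ε → (p, y, U$)
  read y, top U: go to q, push ε → (q, ε, $)
All input consumed in state q with stack $.

$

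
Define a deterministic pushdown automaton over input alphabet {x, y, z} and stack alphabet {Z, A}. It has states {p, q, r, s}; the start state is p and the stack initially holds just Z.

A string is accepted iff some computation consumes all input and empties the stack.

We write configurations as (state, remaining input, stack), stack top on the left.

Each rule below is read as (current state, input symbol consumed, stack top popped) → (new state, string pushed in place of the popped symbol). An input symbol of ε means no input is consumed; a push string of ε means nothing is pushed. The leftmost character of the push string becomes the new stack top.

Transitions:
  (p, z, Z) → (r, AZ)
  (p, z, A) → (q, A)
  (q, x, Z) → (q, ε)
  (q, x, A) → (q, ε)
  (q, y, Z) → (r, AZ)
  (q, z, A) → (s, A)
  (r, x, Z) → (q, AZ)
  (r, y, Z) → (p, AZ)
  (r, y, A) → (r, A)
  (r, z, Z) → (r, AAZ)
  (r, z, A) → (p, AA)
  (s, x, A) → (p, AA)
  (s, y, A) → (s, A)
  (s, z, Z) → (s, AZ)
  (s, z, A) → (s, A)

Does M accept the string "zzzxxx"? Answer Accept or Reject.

Accept

(p, zzzxxx, Z)
  read z, top Z: go to r, push AZ → (r, zzxxx, AZ)
  read z, top A: go to p, push AA → (p, zxxx, AAZ)
  read z, top A: go to q, push A → (q, xxx, AAZ)
  read x, top A: go to q, push ε → (q, xx, AZ)
  read x, top A: go to q, push ε → (q, x, Z)
  read x, top Z: go to q, push ε → (q, ε, ε)
All input consumed and the stack is empty.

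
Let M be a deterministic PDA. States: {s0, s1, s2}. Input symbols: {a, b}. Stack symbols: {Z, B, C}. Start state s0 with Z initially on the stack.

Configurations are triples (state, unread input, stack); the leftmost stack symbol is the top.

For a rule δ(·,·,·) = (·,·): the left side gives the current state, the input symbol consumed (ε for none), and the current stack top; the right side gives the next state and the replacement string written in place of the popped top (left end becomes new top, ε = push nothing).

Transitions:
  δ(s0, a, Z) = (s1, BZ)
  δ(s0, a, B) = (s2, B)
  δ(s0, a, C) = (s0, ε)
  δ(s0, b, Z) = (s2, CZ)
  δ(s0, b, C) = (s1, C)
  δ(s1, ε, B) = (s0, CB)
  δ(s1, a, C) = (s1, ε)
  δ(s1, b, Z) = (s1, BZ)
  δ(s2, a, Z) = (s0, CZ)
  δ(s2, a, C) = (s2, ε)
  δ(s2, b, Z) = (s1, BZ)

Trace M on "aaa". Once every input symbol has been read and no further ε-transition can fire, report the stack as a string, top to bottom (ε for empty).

BZ

(s0, aaa, Z) ⊢ (s1, aa, BZ) ⊢ (s0, aa, CBZ) ⊢ (s0, a, BZ) ⊢ (s2, ε, BZ)
All input consumed in state s2 with stack BZ.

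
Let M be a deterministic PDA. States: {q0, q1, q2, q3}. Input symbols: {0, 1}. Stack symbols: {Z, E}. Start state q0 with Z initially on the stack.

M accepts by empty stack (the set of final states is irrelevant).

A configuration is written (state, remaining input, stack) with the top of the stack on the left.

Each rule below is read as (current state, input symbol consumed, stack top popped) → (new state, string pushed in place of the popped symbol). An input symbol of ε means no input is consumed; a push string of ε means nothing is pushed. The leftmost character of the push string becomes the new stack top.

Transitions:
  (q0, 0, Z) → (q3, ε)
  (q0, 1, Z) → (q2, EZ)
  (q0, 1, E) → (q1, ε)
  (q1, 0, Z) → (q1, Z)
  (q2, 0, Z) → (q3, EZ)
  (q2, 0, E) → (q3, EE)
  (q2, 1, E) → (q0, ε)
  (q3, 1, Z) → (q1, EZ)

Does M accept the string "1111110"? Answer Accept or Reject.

Accept

(q0, 1111110, Z)
  read 1, top Z: go to q2, push EZ → (q2, 111110, EZ)
  read 1, top E: go to q0, push ε → (q0, 11110, Z)
  read 1, top Z: go to q2, push EZ → (q2, 1110, EZ)
  read 1, top E: go to q0, push ε → (q0, 110, Z)
  read 1, top Z: go to q2, push EZ → (q2, 10, EZ)
  read 1, top E: go to q0, push ε → (q0, 0, Z)
  read 0, top Z: go to q3, push ε → (q3, ε, ε)
All input consumed and the stack is empty.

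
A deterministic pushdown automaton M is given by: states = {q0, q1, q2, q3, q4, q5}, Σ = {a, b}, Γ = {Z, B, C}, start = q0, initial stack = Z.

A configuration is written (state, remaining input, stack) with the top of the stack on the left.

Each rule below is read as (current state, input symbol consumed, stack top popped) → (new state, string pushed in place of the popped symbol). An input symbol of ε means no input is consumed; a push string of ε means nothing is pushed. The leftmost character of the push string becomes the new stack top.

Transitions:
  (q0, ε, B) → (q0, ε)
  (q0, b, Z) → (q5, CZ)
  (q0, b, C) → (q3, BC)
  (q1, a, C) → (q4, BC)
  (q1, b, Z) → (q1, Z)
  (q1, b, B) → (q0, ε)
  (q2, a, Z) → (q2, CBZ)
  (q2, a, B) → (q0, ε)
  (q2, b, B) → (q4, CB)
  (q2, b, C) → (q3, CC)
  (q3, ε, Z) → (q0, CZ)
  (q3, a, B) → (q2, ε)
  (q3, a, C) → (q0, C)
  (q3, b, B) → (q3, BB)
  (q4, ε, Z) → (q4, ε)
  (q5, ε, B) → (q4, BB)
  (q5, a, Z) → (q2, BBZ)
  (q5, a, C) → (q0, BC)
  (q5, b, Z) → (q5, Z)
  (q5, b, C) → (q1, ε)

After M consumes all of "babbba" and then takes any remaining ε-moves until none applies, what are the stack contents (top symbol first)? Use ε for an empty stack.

BBCZ

(q0, babbba, Z)
  read b, top Z: go to q5, push CZ → (q5, abbba, CZ)
  read a, top C: go to q0, push BC → (q0, bbba, BCZ)
  ε-move, top B: go to q0, push ε → (q0, bbba, CZ)
  read b, top C: go to q3, push BC → (q3, bba, BCZ)
  read b, top B: go to q3, push BB → (q3, ba, BBCZ)
  read b, top B: go to q3, push BB → (q3, a, BBBCZ)
  read a, top B: go to q2, push ε → (q2, ε, BBCZ)
All input consumed in state q2 with stack BBCZ.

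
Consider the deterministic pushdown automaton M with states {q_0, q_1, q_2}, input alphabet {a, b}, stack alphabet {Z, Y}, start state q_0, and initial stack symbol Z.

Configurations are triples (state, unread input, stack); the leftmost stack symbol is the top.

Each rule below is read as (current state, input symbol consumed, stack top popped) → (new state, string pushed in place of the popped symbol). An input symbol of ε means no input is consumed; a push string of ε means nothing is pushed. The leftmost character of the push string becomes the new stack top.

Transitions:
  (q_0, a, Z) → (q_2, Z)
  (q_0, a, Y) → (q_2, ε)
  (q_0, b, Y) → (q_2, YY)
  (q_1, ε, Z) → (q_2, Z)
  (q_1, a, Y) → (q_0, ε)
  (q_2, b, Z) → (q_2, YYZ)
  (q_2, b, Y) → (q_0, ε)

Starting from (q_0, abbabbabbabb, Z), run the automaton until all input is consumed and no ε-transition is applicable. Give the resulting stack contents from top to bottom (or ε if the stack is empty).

YZ

(q_0, abbabbabbabb, Z) ⊢ (q_2, bbabbabbabb, Z) ⊢ (q_2, babbabbabb, YYZ) ⊢ (q_0, abbabbabb, YZ) ⊢ (q_2, bbabbabb, Z) ⊢ (q_2, babbabb, YYZ) ⊢ (q_0, abbabb, YZ) ⊢ (q_2, bbabb, Z) ⊢ (q_2, babb, YYZ) ⊢ (q_0, abb, YZ) ⊢ (q_2, bb, Z) ⊢ (q_2, b, YYZ) ⊢ (q_0, ε, YZ)
All input consumed in state q_0 with stack YZ.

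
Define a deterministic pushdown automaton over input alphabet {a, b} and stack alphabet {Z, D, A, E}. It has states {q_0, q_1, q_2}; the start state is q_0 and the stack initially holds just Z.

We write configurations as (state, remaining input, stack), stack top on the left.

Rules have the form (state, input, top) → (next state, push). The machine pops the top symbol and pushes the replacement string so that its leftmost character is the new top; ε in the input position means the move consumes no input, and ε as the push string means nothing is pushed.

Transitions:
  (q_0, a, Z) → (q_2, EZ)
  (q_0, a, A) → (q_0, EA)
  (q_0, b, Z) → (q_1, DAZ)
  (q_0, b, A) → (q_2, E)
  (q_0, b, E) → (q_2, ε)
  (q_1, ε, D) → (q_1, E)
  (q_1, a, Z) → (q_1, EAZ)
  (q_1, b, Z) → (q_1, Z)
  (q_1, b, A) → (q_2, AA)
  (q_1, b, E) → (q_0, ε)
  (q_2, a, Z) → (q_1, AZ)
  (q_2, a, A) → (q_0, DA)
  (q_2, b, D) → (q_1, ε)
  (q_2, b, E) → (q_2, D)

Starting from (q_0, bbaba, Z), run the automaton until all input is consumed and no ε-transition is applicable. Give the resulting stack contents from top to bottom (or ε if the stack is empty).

(q_0, bbaba, Z)
  read b, top Z: go to q_1, push DAZ → (q_1, baba, DAZ)
  ε-move, top D: go to q_1, push E → (q_1, baba, EAZ)
  read b, top E: go to q_0, push ε → (q_0, aba, AZ)
  read a, top A: go to q_0, push EA → (q_0, ba, EAZ)
  read b, top E: go to q_2, push ε → (q_2, a, AZ)
  read a, top A: go to q_0, push DA → (q_0, ε, DAZ)
All input consumed in state q_0 with stack DAZ.

DAZ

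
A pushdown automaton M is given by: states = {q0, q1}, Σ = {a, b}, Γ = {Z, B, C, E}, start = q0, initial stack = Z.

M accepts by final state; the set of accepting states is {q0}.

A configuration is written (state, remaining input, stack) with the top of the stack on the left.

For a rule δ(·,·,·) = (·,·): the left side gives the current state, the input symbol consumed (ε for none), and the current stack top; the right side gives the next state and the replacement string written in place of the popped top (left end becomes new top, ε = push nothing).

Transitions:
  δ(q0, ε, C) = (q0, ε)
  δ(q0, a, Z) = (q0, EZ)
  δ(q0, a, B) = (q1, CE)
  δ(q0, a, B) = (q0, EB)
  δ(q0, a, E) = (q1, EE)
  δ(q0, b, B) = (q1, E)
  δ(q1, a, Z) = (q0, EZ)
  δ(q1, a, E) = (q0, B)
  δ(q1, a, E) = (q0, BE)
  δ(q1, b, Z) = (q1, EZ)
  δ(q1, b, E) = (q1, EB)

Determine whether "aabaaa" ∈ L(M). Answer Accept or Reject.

Reject

No computation consumes all input and reaches a final state.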